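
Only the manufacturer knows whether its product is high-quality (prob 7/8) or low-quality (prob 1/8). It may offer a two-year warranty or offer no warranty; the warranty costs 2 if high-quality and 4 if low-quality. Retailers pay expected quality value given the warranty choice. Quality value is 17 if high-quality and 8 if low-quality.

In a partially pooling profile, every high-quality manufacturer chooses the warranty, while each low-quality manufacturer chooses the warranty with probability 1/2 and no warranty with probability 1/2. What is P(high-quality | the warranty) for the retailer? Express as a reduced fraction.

14/15

P(the warranty) = (7/8)·1 + (1/8)·(1/2) = 15/16.
By Bayes' rule, P(high-quality | the warranty) = (7/8) / (15/16) = 14/15.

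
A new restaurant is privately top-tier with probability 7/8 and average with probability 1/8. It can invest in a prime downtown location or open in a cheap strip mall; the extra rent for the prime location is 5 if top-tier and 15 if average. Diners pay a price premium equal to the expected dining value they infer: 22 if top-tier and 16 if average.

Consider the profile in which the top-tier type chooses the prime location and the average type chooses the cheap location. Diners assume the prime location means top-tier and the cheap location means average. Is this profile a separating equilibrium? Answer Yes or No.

Yes

Under these beliefs, the prime location earns price premium 22 and the cheap location earns price premium 16.
top-tier: the prime location nets 22 − 5 = 17; the cheap location nets 16. top-tier prefers the prime location.
average: the prime location nets 22 − 15 = 7; the cheap location nets 16. average prefers the cheap location.
Neither type deviates, so the separating profile is an equilibrium.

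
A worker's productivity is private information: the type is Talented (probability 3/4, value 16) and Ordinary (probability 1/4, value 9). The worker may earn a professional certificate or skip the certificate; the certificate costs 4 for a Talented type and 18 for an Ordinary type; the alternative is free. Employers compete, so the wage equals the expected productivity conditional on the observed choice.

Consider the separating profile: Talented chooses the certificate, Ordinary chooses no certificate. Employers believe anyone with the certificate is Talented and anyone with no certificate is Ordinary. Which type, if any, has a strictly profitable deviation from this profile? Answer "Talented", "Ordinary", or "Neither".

The certificate pays 16; no certificate pays 9.
Talented: assigned the certificate, nets 16 − 4 = 12; deviating to no certificate nets 9.
Ordinary: assigned no certificate, nets 9; deviating to the certificate nets 16 − 18 = -2.
Both types strictly prefer their assigned action; no profitable deviation.

Neither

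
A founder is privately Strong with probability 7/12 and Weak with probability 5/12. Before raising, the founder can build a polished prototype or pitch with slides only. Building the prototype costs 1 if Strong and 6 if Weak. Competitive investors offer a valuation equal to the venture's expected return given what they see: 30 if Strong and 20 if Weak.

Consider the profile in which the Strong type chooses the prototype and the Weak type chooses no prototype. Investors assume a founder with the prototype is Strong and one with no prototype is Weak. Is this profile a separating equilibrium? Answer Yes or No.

Under these beliefs, the prototype earns valuation 30 and no prototype earns valuation 20.
Strong: the prototype nets 30 − 1 = 29; no prototype nets 20. Strong prefers the prototype.
Weak: the prototype nets 30 − 6 = 24; no prototype nets 20. Weak would deviate to the prototype.
Weak has a profitable deviation, so the profile is not an equilibrium.

No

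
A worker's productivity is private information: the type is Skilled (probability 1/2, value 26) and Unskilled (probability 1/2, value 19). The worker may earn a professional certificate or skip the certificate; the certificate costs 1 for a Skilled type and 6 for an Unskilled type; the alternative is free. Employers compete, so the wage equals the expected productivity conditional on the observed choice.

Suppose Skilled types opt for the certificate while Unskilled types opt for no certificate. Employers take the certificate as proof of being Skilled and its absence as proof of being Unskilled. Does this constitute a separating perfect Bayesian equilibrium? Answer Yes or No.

No

Under these beliefs, the certificate earns wage 26 and no certificate earns wage 19.
Skilled: the certificate nets 26 − 1 = 25; no certificate nets 19. Skilled prefers the certificate.
Unskilled: the certificate nets 26 − 6 = 20; no certificate nets 19. Unskilled would deviate to the certificate.
Unskilled has a profitable deviation, so the profile is not an equilibrium.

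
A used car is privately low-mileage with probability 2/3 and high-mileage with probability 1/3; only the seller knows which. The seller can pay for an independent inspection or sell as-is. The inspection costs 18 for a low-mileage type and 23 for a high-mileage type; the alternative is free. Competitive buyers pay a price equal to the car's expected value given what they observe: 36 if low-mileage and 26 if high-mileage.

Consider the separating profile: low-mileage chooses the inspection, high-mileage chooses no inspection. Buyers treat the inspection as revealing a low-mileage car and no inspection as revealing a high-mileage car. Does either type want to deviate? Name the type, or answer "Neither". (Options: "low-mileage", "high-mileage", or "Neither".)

The inspection pays 36; no inspection pays 26.
low-mileage: assigned the inspection, nets 36 − 18 = 18; deviating to no inspection nets 26.
high-mileage: assigned no inspection, nets 26; deviating to the inspection nets 36 − 23 = 13.
The low-mileage type gains 8 by deviating.

low-mileage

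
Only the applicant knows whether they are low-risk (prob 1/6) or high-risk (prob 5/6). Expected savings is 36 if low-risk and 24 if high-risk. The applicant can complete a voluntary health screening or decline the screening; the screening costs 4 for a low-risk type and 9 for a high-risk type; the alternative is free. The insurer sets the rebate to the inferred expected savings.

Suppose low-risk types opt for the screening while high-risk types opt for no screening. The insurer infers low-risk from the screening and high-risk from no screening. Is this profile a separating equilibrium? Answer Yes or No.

No

Under these beliefs, the screening earns rebate 36 and no screening earns rebate 24.
low-risk: the screening nets 36 − 4 = 32; no screening nets 24. low-risk prefers the screening.
high-risk: the screening nets 36 − 9 = 27; no screening nets 24. high-risk would deviate to the screening.
high-risk has a profitable deviation, so the profile is not an equilibrium.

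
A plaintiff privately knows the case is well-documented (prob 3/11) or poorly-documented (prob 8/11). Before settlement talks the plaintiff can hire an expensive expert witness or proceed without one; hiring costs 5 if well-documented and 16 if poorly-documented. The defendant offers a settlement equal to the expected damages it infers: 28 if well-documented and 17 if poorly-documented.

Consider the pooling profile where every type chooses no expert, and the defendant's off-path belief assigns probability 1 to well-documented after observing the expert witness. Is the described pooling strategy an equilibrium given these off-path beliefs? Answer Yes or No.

On path, the defendant holds the prior and pays 3/11·28 + 8/11·17 = 20. Off path (the expert witness), believing well-documented, it pays 28.
well-documented: no expert nets 20; the expert witness nets 28 − 5 = 23. well-documented would deviate.
poorly-documented: no expert nets 20; the expert witness nets 28 − 16 = 12. poorly-documented stays.
A type deviates, so pooling fails.

No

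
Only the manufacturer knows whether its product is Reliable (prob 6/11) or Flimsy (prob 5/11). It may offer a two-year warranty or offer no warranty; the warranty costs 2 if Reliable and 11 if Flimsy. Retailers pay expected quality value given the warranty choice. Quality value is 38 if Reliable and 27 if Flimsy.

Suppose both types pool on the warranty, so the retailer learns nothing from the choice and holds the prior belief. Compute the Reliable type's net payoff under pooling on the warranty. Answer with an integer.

31

Pooled price = 6/11·38 + 5/11·27 = 33.
Reliable pays cost 2 for the warranty, so net payoff = 33 − 2 = 31.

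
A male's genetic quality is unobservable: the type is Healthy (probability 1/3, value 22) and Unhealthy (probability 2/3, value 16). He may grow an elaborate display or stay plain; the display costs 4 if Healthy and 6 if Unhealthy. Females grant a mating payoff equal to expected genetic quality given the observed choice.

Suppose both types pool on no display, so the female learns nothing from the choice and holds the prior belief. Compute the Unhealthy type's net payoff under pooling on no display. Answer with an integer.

Pooled mating payoff = 1/3·22 + 2/3·16 = 18.
Unhealthy pays no cost for no display, so net payoff = 18.

18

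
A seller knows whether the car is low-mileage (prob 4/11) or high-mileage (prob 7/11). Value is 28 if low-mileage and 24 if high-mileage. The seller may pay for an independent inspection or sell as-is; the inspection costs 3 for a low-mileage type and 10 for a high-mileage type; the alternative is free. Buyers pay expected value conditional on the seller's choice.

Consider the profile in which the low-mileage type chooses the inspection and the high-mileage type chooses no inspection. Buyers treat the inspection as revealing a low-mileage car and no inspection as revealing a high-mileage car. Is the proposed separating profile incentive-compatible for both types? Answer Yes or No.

Yes

Under these beliefs, the inspection earns price 28 and no inspection earns price 24.
low-mileage: the inspection nets 28 − 3 = 25; no inspection nets 24. low-mileage prefers the inspection.
high-mileage: the inspection nets 28 − 10 = 18; no inspection nets 24. high-mileage prefers no inspection.
Neither type deviates, so the separating profile is an equilibrium.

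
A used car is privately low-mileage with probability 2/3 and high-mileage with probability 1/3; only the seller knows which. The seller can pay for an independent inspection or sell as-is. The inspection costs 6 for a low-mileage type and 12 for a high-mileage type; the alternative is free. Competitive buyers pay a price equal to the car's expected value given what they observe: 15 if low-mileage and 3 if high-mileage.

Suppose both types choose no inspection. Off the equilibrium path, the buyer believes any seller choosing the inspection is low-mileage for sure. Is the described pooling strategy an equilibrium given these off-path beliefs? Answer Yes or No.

Yes

On path, the buyer holds the prior and pays 2/3·15 + 1/3·3 = 11. Off path (the inspection), believing low-mileage, it pays 15.
low-mileage: no inspection nets 11; the inspection nets 15 − 6 = 9. low-mileage stays.
high-mileage: no inspection nets 11; the inspection nets 15 − 12 = 3. high-mileage stays.
No type deviates, so pooling is sustained.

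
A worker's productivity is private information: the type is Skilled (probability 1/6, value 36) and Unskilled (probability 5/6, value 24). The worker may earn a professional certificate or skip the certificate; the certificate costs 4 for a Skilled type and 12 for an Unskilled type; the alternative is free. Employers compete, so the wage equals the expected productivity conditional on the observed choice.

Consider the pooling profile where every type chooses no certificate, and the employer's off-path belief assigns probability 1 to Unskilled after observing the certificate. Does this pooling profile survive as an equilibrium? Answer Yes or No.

On path, the employer holds the prior and pays 1/6·36 + 5/6·24 = 26. Off path (the certificate), believing Unskilled, it pays 24.
Skilled: no certificate nets 26; the certificate nets 24 − 4 = 20. Skilled stays.
Unskilled: no certificate nets 26; the certificate nets 24 − 12 = 12. Unskilled stays.
No type deviates, so pooling is sustained.

Yes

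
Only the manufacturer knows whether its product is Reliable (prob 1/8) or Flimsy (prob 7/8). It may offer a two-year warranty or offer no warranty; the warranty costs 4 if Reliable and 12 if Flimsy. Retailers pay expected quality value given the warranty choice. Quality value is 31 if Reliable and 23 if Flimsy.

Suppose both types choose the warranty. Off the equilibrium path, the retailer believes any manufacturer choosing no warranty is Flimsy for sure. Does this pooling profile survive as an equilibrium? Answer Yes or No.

On path, the retailer holds the prior and pays 1/8·31 + 7/8·23 = 24. Off path (no warranty), believing Flimsy, it pays 23.
Reliable: the warranty nets 24 − 4 = 20; no warranty nets 23. Reliable would deviate.
Flimsy: the warranty nets 24 − 12 = 12; no warranty nets 23. Flimsy would deviate.
A type deviates, so pooling fails.

No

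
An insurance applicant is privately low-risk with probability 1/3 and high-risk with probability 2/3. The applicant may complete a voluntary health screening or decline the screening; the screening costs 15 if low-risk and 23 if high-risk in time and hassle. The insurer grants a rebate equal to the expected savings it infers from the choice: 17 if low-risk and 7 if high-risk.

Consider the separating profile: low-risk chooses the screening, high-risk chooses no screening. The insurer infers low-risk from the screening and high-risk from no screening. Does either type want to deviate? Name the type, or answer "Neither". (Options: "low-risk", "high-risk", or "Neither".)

The screening pays 17; no screening pays 7.
low-risk: assigned the screening, nets 17 − 15 = 2; deviating to no screening nets 7.
high-risk: assigned no screening, nets 7; deviating to the screening nets 17 − 23 = -6.
The low-risk type gains 5 by deviating.

low-risk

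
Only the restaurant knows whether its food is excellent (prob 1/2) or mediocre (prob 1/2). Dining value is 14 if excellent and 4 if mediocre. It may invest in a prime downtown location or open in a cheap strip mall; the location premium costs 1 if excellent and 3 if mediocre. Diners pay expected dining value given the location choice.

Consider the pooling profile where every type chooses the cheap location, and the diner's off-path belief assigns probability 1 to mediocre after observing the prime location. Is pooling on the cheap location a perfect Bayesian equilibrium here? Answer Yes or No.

Yes

On path, the diner holds the prior and pays 1/2·14 + 1/2·4 = 9. Off path (the prime location), believing mediocre, it pays 4.
excellent: the cheap location nets 9; the prime location nets 4 − 1 = 3. excellent stays.
mediocre: the cheap location nets 9; the prime location nets 4 − 3 = 1. mediocre stays.
No type deviates, so pooling is sustained.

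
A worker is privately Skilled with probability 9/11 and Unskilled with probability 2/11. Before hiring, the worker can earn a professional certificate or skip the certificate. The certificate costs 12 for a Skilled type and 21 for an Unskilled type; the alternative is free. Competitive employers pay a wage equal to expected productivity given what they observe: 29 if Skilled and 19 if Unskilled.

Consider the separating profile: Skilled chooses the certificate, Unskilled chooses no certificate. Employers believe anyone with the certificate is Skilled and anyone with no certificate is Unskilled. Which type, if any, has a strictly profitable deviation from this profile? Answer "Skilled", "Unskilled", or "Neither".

Skilled

The certificate pays 29; no certificate pays 19.
Skilled: assigned the certificate, nets 29 − 12 = 17; deviating to no certificate nets 19.
Unskilled: assigned no certificate, nets 19; deviating to the certificate nets 29 − 21 = 8.
The Skilled type gains 2 by deviating.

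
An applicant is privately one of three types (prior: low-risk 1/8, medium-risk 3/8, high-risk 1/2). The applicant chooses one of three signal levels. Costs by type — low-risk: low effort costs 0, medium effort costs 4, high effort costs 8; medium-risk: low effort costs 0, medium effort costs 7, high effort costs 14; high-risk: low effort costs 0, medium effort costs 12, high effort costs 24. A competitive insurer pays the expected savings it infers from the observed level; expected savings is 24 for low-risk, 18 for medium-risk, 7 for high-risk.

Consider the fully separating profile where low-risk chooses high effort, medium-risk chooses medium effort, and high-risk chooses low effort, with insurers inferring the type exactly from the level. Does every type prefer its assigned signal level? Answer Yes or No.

Yes

Separating rebates: high effort → 24, medium effort → 18, low effort → 7.
low-risk (assigned high effort): low effort: 7 − 0 = 7; medium effort: 18 − 4 = 14; high effort: 24 − 8 = 16. low-risk stays.
medium-risk (assigned medium effort): low effort: 7 − 0 = 7; medium effort: 18 − 7 = 11; high effort: 24 − 14 = 10. medium-risk stays.
high-risk (assigned low effort): low effort: 7 − 0 = 7; medium effort: 18 − 12 = 6; high effort: 24 − 24 = 0. high-risk stays.
Every type prefers its assigned level; separation holds.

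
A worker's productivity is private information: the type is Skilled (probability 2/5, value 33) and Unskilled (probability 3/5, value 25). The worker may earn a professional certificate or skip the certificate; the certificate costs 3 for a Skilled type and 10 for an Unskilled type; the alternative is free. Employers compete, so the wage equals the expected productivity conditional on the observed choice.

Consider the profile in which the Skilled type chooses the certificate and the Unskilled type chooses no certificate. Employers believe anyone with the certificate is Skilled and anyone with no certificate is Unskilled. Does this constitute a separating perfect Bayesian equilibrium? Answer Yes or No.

Yes

Under these beliefs, the certificate earns wage 33 and no certificate earns wage 25.
Skilled: the certificate nets 33 − 3 = 30; no certificate nets 25. Skilled prefers the certificate.
Unskilled: the certificate nets 33 − 10 = 23; no certificate nets 25. Unskilled prefers no certificate.
Neither type deviates, so the separating profile is an equilibrium.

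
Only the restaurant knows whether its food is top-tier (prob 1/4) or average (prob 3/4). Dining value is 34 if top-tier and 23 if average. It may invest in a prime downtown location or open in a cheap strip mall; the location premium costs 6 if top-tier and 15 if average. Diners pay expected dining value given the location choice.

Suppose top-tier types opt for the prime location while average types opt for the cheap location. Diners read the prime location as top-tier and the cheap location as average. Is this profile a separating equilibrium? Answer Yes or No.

Under these beliefs, the prime location earns price premium 34 and the cheap location earns price premium 23.
top-tier: the prime location nets 34 − 6 = 28; the cheap location nets 23. top-tier prefers the prime location.
average: the prime location nets 34 − 15 = 19; the cheap location nets 23. average prefers the cheap location.
Neither type deviates, so the separating profile is an equilibrium.

Yes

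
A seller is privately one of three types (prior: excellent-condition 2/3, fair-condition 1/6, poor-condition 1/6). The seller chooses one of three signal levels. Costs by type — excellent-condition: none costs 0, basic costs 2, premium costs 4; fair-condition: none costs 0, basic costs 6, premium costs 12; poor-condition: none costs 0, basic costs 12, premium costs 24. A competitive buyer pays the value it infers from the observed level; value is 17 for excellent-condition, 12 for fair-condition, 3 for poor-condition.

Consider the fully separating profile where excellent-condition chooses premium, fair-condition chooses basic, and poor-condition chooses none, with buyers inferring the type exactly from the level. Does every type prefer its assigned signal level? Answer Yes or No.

Separating prices: premium → 17, basic → 12, none → 3.
excellent-condition (assigned premium): none: 3 − 0 = 3; basic: 12 − 2 = 10; premium: 17 − 4 = 13. excellent-condition stays.
fair-condition (assigned basic): none: 3 − 0 = 3; basic: 12 − 6 = 6; premium: 17 − 12 = 5. fair-condition stays.
poor-condition (assigned none): none: 3 − 0 = 3; basic: 12 − 12 = 0; premium: 17 − 24 = -7. poor-condition stays.
Every type prefers its assigned level; separation holds.

Yes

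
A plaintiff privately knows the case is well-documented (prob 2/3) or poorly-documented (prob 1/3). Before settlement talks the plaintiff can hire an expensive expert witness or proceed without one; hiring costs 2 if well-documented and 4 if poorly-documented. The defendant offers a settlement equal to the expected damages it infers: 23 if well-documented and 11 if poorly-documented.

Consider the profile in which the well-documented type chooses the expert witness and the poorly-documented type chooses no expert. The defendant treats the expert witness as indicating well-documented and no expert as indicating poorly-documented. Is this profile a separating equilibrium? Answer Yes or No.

No

Under these beliefs, the expert witness earns settlement 23 and no expert earns settlement 11.
well-documented: the expert witness nets 23 − 2 = 21; no expert nets 11. well-documented prefers the expert witness.
poorly-documented: the expert witness nets 23 − 4 = 19; no expert nets 11. poorly-documented would deviate to the expert witness.
poorly-documented has a profitable deviation, so the profile is not an equilibrium.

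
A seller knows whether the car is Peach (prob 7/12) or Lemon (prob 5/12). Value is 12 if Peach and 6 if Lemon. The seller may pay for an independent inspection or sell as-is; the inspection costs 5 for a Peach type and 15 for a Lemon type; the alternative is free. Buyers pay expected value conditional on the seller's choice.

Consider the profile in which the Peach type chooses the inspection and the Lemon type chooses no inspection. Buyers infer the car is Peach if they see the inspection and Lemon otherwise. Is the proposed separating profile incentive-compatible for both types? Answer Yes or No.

Yes

Under these beliefs, the inspection earns price 12 and no inspection earns price 6.
Peach: the inspection nets 12 − 5 = 7; no inspection nets 6. Peach prefers the inspection.
Lemon: the inspection nets 12 − 15 = -3; no inspection nets 6. Lemon prefers no inspection.
Neither type deviates, so the separating profile is an equilibrium.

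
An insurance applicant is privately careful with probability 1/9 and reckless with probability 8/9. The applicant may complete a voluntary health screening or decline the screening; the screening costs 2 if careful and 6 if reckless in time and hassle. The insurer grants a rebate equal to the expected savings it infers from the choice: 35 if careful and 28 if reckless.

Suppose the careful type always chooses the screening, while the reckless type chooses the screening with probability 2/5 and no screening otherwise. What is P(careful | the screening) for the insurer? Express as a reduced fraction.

5/21

P(the screening) = (1/9)·1 + (8/9)·(2/5) = 7/15.
By Bayes' rule, P(careful | the screening) = (1/9) / (7/15) = 5/21.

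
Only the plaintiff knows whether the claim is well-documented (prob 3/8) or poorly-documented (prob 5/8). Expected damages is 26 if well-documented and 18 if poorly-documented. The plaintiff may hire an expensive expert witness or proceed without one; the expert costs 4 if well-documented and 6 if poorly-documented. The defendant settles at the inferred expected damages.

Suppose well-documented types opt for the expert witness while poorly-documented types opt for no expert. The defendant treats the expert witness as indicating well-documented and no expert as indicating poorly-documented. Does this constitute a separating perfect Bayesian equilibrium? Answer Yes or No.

Under these beliefs, the expert witness earns settlement 26 and no expert earns settlement 18.
well-documented: the expert witness nets 26 − 4 = 22; no expert nets 18. well-documented prefers the expert witness.
poorly-documented: the expert witness nets 26 − 6 = 20; no expert nets 18. poorly-documented would deviate to the expert witness.
poorly-documented has a profitable deviation, so the profile is not an equilibrium.

No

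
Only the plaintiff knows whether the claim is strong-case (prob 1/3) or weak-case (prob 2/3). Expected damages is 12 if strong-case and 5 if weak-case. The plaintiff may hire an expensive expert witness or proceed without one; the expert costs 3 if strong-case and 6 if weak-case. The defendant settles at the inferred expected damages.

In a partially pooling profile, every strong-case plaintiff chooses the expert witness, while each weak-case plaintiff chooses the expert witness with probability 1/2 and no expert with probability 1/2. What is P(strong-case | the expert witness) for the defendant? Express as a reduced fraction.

1/2

P(the expert witness) = (1/3)·1 + (2/3)·(1/2) = 2/3.
By Bayes' rule, P(strong-case | the expert witness) = (1/3) / (2/3) = 1/2.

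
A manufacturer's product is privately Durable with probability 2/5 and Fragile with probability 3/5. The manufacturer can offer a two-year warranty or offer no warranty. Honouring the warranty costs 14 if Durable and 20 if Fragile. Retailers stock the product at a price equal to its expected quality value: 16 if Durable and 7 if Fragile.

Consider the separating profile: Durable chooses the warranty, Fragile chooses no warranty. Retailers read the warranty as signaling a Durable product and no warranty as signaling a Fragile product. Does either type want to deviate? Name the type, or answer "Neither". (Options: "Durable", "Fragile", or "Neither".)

Durable

The warranty pays 16; no warranty pays 7.
Durable: assigned the warranty, nets 16 − 14 = 2; deviating to no warranty nets 7.
Fragile: assigned no warranty, nets 7; deviating to the warranty nets 16 − 20 = -4.
The Durable type gains 5 by deviating.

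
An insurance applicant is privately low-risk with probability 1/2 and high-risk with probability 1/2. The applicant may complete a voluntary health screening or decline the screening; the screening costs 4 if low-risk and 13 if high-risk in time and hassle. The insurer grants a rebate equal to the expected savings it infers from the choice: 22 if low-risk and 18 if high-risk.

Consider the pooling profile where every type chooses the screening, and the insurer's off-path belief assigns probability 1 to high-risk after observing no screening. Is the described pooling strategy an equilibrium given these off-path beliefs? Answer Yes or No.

No

On path, the insurer holds the prior and pays 1/2·22 + 1/2·18 = 20. Off path (no screening), believing high-risk, it pays 18.
low-risk: the screening nets 20 − 4 = 16; no screening nets 18. low-risk would deviate.
high-risk: the screening nets 20 − 13 = 7; no screening nets 18. high-risk would deviate.
A type deviates, so pooling fails.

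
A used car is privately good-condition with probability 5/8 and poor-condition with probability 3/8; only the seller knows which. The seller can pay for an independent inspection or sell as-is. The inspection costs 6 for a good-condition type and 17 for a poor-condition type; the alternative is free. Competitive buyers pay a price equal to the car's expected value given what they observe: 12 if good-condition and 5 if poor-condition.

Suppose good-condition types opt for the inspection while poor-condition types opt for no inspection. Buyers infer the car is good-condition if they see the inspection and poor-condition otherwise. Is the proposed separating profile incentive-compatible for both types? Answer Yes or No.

Under these beliefs, the inspection earns price 12 and no inspection earns price 5.
good-condition: the inspection nets 12 − 6 = 6; no inspection nets 5. good-condition prefers the inspection.
poor-condition: the inspection nets 12 − 17 = -5; no inspection nets 5. poor-condition prefers no inspection.
Neither type deviates, so the separating profile is an equilibrium.

Yes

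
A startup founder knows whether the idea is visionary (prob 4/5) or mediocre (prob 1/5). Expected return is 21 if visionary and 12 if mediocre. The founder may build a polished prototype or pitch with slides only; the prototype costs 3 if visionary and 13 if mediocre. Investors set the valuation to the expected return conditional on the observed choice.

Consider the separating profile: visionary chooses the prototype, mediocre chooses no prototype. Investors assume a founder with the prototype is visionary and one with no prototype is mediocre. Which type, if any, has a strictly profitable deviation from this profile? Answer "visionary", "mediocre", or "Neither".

The prototype pays 21; no prototype pays 12.
visionary: assigned the prototype, nets 21 − 3 = 18; deviating to no prototype nets 12.
mediocre: assigned no prototype, nets 12; deviating to the prototype nets 21 − 13 = 8.
Both types strictly prefer their assigned action; no profitable deviation.

Neither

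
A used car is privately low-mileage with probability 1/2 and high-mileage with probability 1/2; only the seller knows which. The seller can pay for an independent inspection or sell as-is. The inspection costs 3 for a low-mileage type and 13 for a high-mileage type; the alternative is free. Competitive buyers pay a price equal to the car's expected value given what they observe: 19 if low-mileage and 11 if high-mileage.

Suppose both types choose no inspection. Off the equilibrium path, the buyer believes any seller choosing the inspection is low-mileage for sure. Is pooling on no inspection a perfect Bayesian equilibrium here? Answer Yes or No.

No

On path, the buyer holds the prior and pays 1/2·19 + 1/2·11 = 15. Off path (the inspection), believing low-mileage, it pays 19.
low-mileage: no inspection nets 15; the inspection nets 19 − 3 = 16. low-mileage would deviate.
high-mileage: no inspection nets 15; the inspection nets 19 − 13 = 6. high-mileage stays.
A type deviates, so pooling fails.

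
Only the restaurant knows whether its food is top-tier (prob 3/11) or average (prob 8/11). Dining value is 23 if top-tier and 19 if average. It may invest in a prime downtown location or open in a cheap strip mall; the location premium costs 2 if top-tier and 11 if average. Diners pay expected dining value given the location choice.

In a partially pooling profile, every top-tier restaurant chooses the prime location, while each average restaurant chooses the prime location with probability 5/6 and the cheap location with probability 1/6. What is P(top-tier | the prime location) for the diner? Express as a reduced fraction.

9/29

P(the prime location) = (3/11)·1 + (8/11)·(5/6) = 29/33.
By Bayes' rule, P(top-tier | the prime location) = (3/11) / (29/33) = 9/29.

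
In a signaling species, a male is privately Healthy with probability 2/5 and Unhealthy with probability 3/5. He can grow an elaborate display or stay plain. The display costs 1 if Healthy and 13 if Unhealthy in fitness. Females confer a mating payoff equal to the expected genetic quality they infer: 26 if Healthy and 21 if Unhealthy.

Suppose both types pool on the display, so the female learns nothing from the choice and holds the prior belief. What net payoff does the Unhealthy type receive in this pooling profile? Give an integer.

10

Pooled mating payoff = 2/5·26 + 3/5·21 = 23.
Unhealthy pays cost 13 for the display, so net payoff = 23 − 13 = 10.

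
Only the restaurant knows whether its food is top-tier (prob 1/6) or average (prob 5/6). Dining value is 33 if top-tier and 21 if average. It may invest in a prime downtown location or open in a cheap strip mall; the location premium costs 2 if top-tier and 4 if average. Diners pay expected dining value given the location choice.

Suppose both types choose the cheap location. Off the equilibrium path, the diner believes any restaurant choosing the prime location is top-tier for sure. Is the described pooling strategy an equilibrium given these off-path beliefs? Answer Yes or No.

No

On path, the diner holds the prior and pays 1/6·33 + 5/6·21 = 23. Off path (the prime location), believing top-tier, it pays 33.
top-tier: the cheap location nets 23; the prime location nets 33 − 2 = 31. top-tier would deviate.
average: the cheap location nets 23; the prime location nets 33 − 4 = 29. average would deviate.
A type deviates, so pooling fails.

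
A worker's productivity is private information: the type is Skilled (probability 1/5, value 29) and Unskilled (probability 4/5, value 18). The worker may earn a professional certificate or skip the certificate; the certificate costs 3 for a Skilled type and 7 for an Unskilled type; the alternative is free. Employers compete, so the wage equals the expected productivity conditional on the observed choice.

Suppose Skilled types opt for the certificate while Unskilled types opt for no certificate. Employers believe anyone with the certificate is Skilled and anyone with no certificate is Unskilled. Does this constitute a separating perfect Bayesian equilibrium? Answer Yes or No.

Under these beliefs, the certificate earns wage 29 and no certificate earns wage 18.
Skilled: the certificate nets 29 − 3 = 26; no certificate nets 18. Skilled prefers the certificate.
Unskilled: the certificate nets 29 − 7 = 22; no certificate nets 18. Unskilled would deviate to the certificate.
Unskilled has a profitable deviation, so the profile is not an equilibrium.

No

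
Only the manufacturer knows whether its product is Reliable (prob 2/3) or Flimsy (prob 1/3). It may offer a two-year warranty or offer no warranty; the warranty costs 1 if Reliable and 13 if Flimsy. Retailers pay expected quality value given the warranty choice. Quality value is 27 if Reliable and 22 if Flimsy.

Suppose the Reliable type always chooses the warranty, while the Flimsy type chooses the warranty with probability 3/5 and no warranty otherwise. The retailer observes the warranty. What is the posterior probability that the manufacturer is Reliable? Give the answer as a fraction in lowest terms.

P(the warranty) = (2/3)·1 + (1/3)·(3/5) = 13/15.
By Bayes' rule, P(Reliable | the warranty) = (2/3) / (13/15) = 10/13.

10/13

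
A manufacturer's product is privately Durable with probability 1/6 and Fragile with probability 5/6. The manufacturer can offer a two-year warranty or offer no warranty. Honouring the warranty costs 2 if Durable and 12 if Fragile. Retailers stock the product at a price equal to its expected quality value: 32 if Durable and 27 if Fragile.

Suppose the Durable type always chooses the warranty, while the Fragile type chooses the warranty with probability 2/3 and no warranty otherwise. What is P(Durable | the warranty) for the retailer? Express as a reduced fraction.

P(the warranty) = (1/6)·1 + (5/6)·(2/3) = 13/18.
By Bayes' rule, P(Durable | the warranty) = (1/6) / (13/18) = 3/13.

3/13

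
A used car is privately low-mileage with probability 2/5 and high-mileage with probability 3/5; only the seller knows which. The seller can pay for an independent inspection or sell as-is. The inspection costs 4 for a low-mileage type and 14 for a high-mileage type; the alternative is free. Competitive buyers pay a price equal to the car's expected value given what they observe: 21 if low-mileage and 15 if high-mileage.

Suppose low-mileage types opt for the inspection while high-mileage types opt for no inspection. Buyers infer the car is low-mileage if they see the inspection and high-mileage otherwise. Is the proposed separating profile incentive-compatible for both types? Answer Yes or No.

Yes

Under these beliefs, the inspection earns price 21 and no inspection earns price 15.
low-mileage: the inspection nets 21 − 4 = 17; no inspection nets 15. low-mileage prefers the inspection.
high-mileage: the inspection nets 21 − 14 = 7; no inspection nets 15. high-mileage prefers no inspection.
Neither type deviates, so the separating profile is an equilibrium.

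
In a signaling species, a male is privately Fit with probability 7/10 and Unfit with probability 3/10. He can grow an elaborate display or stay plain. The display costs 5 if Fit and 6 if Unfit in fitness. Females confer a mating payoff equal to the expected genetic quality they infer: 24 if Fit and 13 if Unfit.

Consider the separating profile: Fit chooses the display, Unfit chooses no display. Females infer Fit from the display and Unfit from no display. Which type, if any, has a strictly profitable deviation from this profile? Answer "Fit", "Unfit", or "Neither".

The display pays 24; no display pays 13.
Fit: assigned the display, nets 24 − 5 = 19; deviating to no display nets 13.
Unfit: assigned no display, nets 13; deviating to the display nets 24 − 6 = 18.
The Unfit type gains 5 by deviating.

Unfit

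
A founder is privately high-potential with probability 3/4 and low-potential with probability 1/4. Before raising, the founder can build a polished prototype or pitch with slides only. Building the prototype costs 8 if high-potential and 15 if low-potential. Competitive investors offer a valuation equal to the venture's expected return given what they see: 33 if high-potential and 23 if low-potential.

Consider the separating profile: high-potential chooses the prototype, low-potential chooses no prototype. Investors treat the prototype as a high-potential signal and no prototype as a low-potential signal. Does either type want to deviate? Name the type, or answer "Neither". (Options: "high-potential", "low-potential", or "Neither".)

The prototype pays 33; no prototype pays 23.
high-potential: assigned the prototype, nets 33 − 8 = 25; deviating to no prototype nets 23.
low-potential: assigned no prototype, nets 23; deviating to the prototype nets 33 − 15 = 18.
Both types strictly prefer their assigned action; no profitable deviation.

Neither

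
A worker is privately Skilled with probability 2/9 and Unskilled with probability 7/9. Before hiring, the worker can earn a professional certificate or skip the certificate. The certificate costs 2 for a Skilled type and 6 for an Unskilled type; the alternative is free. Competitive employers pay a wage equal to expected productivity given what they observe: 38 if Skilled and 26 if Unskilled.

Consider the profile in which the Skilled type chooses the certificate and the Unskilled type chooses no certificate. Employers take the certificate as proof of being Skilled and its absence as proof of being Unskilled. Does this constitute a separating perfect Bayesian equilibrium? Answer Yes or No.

Under these beliefs, the certificate earns wage 38 and no certificate earns wage 26.
Skilled: the certificate nets 38 − 2 = 36; no certificate nets 26. Skilled prefers the certificate.
Unskilled: the certificate nets 38 − 6 = 32; no certificate nets 26. Unskilled would deviate to the certificate.
Unskilled has a profitable deviation, so the profile is not an equilibrium.

No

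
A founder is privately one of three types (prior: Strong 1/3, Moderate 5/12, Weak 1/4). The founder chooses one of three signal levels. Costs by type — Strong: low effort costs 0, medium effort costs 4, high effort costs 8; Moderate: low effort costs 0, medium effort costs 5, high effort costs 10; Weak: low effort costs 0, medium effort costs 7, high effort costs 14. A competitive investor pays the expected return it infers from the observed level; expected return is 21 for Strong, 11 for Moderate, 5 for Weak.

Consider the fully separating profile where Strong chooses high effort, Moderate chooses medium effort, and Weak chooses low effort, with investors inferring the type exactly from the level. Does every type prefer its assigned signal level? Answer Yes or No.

Separating valuations: high effort → 21, medium effort → 11, low effort → 5.
Strong (assigned high effort): low effort: 5 − 0 = 5; medium effort: 11 − 4 = 7; high effort: 21 − 8 = 13. Strong stays.
Moderate (assigned medium effort): low effort: 5 − 0 = 5; medium effort: 11 − 5 = 6; high effort: 21 − 10 = 11. Moderate prefers high effort.
Weak (assigned low effort): low effort: 5 − 0 = 5; medium effort: 11 − 7 = 4; high effort: 21 − 14 = 7. Weak prefers high effort.
At least one type deviates; the separating profile fails.

No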